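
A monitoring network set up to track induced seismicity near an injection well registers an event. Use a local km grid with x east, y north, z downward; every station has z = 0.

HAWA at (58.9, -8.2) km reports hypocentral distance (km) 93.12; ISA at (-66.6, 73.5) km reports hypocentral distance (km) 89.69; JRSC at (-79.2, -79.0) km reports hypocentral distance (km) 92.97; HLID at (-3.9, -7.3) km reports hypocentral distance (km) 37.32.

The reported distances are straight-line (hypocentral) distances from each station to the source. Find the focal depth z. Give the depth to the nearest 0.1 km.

Each station gives a sphere (x−x_i)² + (y−y_i)² + z² = d_i² (stations at z=0).
Subtracting the HAWA sphere from ISA and JRSC: z² cancels, leaving linear equations in x and y:
-251.0 x + 163.4 y = 6928.40
-276.2 x − 141.6 y = 9005.10
Solving: x ≈ -30.401, y ≈ -4.297 km (keep extra digits for the depth step; rounded: -30.4, -4.3).
Then from the HAWA sphere: z² = 93.12² − (x − 58.9)² − (y + 8.2)² with x = -30.401, y = -4.297, so z ≈ 26.104 ≈ 26.1 km.

depth ≈ 26.1 km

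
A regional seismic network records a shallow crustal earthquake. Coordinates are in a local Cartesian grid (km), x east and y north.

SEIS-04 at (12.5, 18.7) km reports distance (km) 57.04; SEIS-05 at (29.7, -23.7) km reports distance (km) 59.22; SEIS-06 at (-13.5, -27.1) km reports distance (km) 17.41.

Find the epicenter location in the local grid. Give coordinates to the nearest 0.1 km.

x ≈ -29.4 km, y ≈ -20.0 km

Circle about each station: (x − 12.5)² + (y − 18.7)² = 57.04²; (x − 29.7)² + (y + 23.7)² = 59.22²; (x + 13.5)² + (y + 27.1)² = 17.41².
Subtracting the SEIS-04 equation from the SEIS-05 and SEIS-06 equations removes the quadratic terms:
34.4 x − 84.8 y = 684.39
-52.0 x − 91.6 y = 3361.17
Solving the 2×2 system: x ≈ -29.4, y ≈ -20.0 km.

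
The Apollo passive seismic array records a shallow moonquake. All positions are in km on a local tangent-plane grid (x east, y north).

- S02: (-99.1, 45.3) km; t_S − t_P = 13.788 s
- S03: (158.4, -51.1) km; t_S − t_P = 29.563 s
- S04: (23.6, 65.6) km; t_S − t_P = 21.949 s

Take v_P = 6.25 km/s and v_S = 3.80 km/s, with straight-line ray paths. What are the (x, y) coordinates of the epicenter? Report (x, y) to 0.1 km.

Distance from S−P lag: d = Δt · v_P v_S / (v_P − v_S) = Δt · (6.25·3.80)/(6.25−3.80) ≈ 9.6939·Δt.
So d_S02 = 133.66, d_S03 = 286.58, d_S04 = 212.77 km.
Circle about each station: (x + 99.1)² + (y − 45.3)² = 133.66²; (x − 158.4)² + (y + 51.1)² = 286.58²; (x − 23.6)² + (y − 65.6)² = 212.77².
Subtracting pairs of circle equations eliminates x²+y² and gives linear equations (the radical axes):
515.0 x − 192.8 y = -48434.23
245.4 x + 40.6 y = -34418.66
Solving the 2×2 system: x ≈ -126.1, y ≈ -85.6 km.
Check against S02 (with the unrounded x, y): √((x + 99.1)²+(y − 45.3)²) = 133.65 ≈ 133.66 km. ✓

(-126.1, -85.6)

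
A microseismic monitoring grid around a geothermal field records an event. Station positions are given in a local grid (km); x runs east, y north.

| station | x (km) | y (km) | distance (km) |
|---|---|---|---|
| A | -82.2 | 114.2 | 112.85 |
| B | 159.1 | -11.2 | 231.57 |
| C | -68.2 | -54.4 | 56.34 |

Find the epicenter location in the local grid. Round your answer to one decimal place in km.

x ≈ -72.1 km, y ≈ 1.8 km

Circle about each station: (x + 82.2)² + (y − 114.2)² = 112.85²; (x − 159.1)² + (y + 11.2)² = 231.57²; (x + 68.2)² + (y + 54.4)² = 56.34².
Subtracting pairs of circle equations eliminates x²+y² and gives linear equations (the radical axes):
482.6 x − 250.8 y = -35249.77
28.0 x − 337.2 y = -2626.95
Solving the 2×2 system: x ≈ -72.1, y ≈ 1.8 km.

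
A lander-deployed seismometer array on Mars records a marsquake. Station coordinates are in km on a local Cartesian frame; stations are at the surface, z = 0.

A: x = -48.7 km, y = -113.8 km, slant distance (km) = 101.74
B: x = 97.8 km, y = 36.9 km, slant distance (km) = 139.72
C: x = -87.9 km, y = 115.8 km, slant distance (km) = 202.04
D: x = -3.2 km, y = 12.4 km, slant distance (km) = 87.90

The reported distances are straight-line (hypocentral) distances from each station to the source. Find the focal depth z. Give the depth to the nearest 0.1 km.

58.4 km

Each station gives a sphere (x−x_i)² + (y−y_i)² + z² = d_i² (stations at z=0).
Subtracting the A sphere from B and C: z² cancels, leaving linear equations in x and y:
293.0 x + 301.4 y = -13566.33
-78.4 x + 459.2 y = -24655.21
Solving: x ≈ 7.596, y ≈ -52.395 km (keep extra digits for the depth step; rounded: 7.6, -52.4).
Then from the A sphere: z² = 101.74² − (x + 48.7)² − (y + 113.8)² with x = 7.596, y = -52.395, so z ≈ 58.406 ≈ 58.4 km.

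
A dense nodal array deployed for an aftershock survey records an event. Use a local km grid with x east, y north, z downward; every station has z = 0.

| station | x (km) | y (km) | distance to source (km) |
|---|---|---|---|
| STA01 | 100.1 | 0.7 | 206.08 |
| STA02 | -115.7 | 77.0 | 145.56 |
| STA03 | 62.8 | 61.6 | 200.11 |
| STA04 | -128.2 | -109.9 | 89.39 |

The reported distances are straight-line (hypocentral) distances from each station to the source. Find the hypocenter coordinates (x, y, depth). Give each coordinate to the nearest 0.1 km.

Each station gives a sphere (x−x_i)² + (y−y_i)² + z² = d_i² (stations at z=0).
Subtracting the STA01 sphere from STA02 and STA03: z² cancels, leaving linear equations in x and y:
-431.6 x + 152.6 y = 30576.24
-74.6 x + 121.8 y = 142.85
Solving: x ≈ -89.897, y ≈ -53.887 km (keep extra digits for the depth step; rounded: -89.9, -53.9).
Then from the STA01 sphere: z² = 206.08² − (x − 100.1)² − (y − 0.7)² with x = -89.897, y = -53.887, so z ≈ 58.227 ≈ 58.2 km.

x ≈ -89.9 km, y ≈ -53.9 km, depth ≈ 58.2 km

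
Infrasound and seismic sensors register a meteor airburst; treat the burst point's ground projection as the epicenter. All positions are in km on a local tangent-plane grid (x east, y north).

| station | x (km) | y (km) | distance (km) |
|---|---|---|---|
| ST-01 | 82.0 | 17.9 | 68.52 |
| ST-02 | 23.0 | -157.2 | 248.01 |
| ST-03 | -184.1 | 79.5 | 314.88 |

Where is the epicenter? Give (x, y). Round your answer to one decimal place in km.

(130.5, 66.3)

Circle about each station: (x − 82.0)² + (y − 17.9)² = 68.52²; (x − 23.0)² + (y + 157.2)² = 248.01²; (x + 184.1)² + (y − 79.5)² = 314.88².
Subtracting the ST-01 equation from the ST-02 and ST-03 equations removes the quadratic terms:
-118.0 x − 350.2 y = -38617.54
-532.2 x + 123.2 y = -61285.77
Solving the 2×2 system: x ≈ 130.5, y ≈ 66.3 km.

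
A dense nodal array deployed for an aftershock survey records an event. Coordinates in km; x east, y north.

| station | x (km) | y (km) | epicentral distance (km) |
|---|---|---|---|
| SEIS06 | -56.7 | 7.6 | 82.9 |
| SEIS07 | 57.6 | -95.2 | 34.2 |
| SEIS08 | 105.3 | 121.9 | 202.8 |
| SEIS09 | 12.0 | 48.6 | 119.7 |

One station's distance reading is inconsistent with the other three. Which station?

Solve using three stations at a time. Using SEIS07, SEIS08, SEIS09 (subtract circle equations pairwise → linear system) gives (x, y) ≈ (36.0, -68.7).
Distances from that point to each station vs reported:
  SEIS06: calculated 120.0 vs reported 82.9 → residual 37.1 km
  SEIS07: calculated 34.2 vs reported 34.2 → residual 0.0 km
  SEIS08: calculated 202.8 vs reported 202.8 → residual 0.0 km
  SEIS09: calculated 119.7 vs reported 119.7 → residual 0.0 km
SEIS07, SEIS08, SEIS09 are mutually consistent (residuals ≈ 0); SEIS06 is off by 37.1 km.

SEIS06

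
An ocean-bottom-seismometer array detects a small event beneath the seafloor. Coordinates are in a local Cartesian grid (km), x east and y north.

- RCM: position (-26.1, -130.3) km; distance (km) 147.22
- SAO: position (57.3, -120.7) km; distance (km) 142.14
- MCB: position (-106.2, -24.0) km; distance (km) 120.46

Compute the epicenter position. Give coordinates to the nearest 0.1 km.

x ≈ 8.5 km, y ≈ 12.8 km

Circle about each station: (x + 26.1)² + (y + 130.3)² = 147.22²; (x − 57.3)² + (y + 120.7)² = 142.14²; (x + 106.2)² + (y + 24.0)² = 120.46².
Subtracting the RCM equation from the SAO and MCB equations removes the quadratic terms:
166.8 x + 19.2 y = 1662.43
-160.2 x + 212.6 y = 1358.26
Solving the 2×2 system: x ≈ 8.5, y ≈ 12.8 km.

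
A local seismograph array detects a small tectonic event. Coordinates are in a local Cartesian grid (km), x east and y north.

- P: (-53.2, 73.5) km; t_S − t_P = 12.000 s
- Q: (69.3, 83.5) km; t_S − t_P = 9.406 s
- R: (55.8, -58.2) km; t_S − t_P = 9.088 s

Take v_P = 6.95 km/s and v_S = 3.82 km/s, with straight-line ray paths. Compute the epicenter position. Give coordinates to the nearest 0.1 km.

(29.6, 14.3)

Distance from S−P lag: d = Δt · v_P v_S / (v_P − v_S) = Δt · (6.95·3.82)/(6.95−3.82) ≈ 8.4821·Δt.
So d_P = 101.79, d_Q = 79.78, d_R = 77.09 km.
Circle about each station: (x + 53.2)² + (y − 73.5)² = 101.79²; (x − 69.3)² + (y − 83.5)² = 79.78²; (x − 55.8)² + (y + 58.2)² = 77.09².
Subtracting pairs of circle equations eliminates x²+y² and gives linear equations (the radical axes):
245.0 x + 20.0 y = 7538.61
218.0 x − 263.4 y = 2686.73
Solving the 2×2 system: x ≈ 29.6, y ≈ 14.3 km.
Check against P (with the unrounded x, y): √((x + 53.2)²+(y − 73.5)²) = 101.79 ≈ 101.79 km. ✓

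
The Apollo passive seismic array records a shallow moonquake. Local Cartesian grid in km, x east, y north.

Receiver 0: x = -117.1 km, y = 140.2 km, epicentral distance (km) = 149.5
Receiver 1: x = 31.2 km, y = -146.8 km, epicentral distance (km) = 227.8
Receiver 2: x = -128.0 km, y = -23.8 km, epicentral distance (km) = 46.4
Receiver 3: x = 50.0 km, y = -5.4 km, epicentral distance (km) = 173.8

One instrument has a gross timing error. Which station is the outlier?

Receiver 0

Solve using three stations at a time. Using Receiver 1, Receiver 2, Receiver 3 (subtract circle equations pairwise → linear system) gives (x, y) ≈ (-121.6, 22.2).
Distances from that point to each station vs reported:
  Receiver 0: calculated 118.1 vs reported 149.5 → residual 31.4 km
  Receiver 1: calculated 227.8 vs reported 227.8 → residual 0.0 km
  Receiver 2: calculated 46.4 vs reported 46.4 → residual 0.0 km
  Receiver 3: calculated 173.8 vs reported 173.8 → residual 0.0 km
Receiver 1, Receiver 2, Receiver 3 are mutually consistent (residuals ≈ 0); Receiver 0 is off by 31.4 km.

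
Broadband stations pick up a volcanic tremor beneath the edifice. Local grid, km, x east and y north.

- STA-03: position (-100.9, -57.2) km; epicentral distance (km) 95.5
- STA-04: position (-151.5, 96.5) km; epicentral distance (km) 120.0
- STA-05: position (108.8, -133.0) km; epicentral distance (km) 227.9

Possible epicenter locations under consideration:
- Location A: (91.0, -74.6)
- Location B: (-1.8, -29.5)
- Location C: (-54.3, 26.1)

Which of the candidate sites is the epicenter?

Location C

For each candidate, compare |candidate − station| to the reported distance:
Location A: residuals STA-03 97.2, STA-04 176.8, STA-05 166.8 → max 176.8 km
Location B: residuals STA-03 7.4, STA-04 75.7, STA-05 76.4 → max 76.4 km
Location C: residuals STA-03 0.1, STA-04 0.0, STA-05 0.1 → max 0.1 km
Only Location C has all residuals ≈ 0.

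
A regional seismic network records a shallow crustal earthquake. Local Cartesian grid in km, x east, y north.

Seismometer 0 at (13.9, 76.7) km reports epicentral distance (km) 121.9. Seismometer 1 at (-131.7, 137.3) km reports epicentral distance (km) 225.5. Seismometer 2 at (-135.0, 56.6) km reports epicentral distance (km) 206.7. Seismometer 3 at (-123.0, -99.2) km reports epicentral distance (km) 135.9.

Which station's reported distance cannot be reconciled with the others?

Seismometer 2

Solve using three stations at a time. Using Seismometer 0, Seismometer 1, Seismometer 3 (subtract circle equations pairwise → linear system) gives (x, y) ≈ (1.6, -44.7).
Distances from that point to each station vs reported:
  Seismometer 0: calculated 122.0 vs reported 121.9 → residual 0.1 km
  Seismometer 1: calculated 225.5 vs reported 225.5 → residual 0.0 km
  Seismometer 2: calculated 170.0 vs reported 206.7 → residual 36.7 km
  Seismometer 3: calculated 136.0 vs reported 135.9 → residual 0.1 km
Seismometer 0, Seismometer 1, Seismometer 3 are mutually consistent (residuals ≈ 0); Seismometer 2 is off by 36.7 km.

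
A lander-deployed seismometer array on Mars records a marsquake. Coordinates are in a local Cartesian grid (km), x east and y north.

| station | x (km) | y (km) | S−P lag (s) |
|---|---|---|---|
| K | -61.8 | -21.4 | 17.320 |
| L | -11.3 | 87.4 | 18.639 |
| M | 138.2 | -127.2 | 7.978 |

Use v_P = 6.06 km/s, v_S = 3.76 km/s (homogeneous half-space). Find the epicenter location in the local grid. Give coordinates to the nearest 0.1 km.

x ≈ 106.5 km, y ≈ -54.8 km

Distance from S−P lag: d = Δt · v_P v_S / (v_P − v_S) = Δt · (6.06·3.76)/(6.06−3.76) ≈ 9.9068·Δt.
So d_K = 171.59, d_L = 184.65, d_M = 79.04 km.
Circle about each station: (x + 61.8)² + (y + 21.4)² = 171.59²; (x + 11.3)² + (y − 87.4)² = 184.65²; (x − 138.2)² + (y + 127.2)² = 79.04².
Subtracting pairs of circle equations eliminates x²+y² and gives linear equations (the radical axes):
101.0 x + 217.6 y = -1163.24
400.0 x − 211.6 y = 54197.69
Solving the 2×2 system: x ≈ 106.5, y ≈ -54.8 km.
Check against K (with the unrounded x, y): √((x + 61.8)²+(y + 21.4)²) = 171.59 ≈ 171.59 km. ✓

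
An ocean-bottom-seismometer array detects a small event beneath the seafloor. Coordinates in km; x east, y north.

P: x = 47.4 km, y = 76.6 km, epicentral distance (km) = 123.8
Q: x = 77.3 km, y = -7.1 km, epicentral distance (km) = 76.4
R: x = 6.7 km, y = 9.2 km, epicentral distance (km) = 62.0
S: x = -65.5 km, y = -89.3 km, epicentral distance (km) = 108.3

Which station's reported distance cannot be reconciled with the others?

Solve using three stations at a time. Using P, R, S (subtract circle equations pairwise → linear system) gives (x, y) ≈ (33.9, -46.4).
Distances from that point to each station vs reported:
  P: calculated 123.7 vs reported 123.8 → residual 0.1 km
  Q: calculated 58.6 vs reported 76.4 → residual 17.8 km
  R: calculated 61.9 vs reported 62.0 → residual 0.1 km
  S: calculated 108.2 vs reported 108.3 → residual 0.1 km
P, R, S are mutually consistent (residuals ≈ 0); Q is off by 17.8 km.

Q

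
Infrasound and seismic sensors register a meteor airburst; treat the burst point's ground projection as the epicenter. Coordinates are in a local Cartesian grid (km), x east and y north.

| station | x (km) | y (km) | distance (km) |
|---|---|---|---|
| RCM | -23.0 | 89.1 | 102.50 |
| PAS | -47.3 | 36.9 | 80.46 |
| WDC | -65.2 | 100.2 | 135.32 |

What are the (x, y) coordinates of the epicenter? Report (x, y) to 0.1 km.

Circle about each station: (x + 23.0)² + (y − 89.1)² = 102.50²; (x + 47.3)² + (y − 36.9)² = 80.46²; (x + 65.2)² + (y − 100.2)² = 135.32².
Subtracting pairs of circle equations eliminates x²+y² and gives linear equations (the radical axes):
-48.6 x − 104.4 y = -836.47
-84.4 x + 22.2 y = -1981.98
Solving the 2×2 system: x ≈ 22.8, y ≈ -2.6 km.
Check against RCM (with the unrounded x, y): √((x + 23.0)²+(y − 89.1)²) = 102.50 ≈ 102.50 km. ✓

x ≈ 22.8 km, y ≈ -2.6 km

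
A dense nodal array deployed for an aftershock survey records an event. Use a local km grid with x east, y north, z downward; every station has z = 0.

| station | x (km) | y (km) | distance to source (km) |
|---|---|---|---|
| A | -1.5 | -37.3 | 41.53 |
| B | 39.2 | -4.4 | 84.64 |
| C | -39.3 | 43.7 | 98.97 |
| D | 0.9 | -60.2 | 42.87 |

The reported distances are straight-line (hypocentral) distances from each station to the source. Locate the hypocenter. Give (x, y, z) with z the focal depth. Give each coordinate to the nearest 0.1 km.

(-25.3, -48.9, 32.0)

Each station gives a sphere (x−x_i)² + (y−y_i)² + z² = d_i² (stations at z=0).
Subtracting the A sphere from B and C: z² cancels, leaving linear equations in x and y:
81.4 x + 65.8 y = -5276.73
-75.6 x + 162.0 y = -6009.68
Solving: x ≈ -25.295, y ≈ -48.901 km (keep extra digits for the depth step; rounded: -25.3, -48.9).
Then from the A sphere: z² = 41.53² − (x + 1.5)² − (y + 37.3)² with x = -25.295, y = -48.901, so z ≈ 31.999 ≈ 32.0 km.
Check against D (with the unrounded solution): distance 42.87 ≈ 42.87 km. ✓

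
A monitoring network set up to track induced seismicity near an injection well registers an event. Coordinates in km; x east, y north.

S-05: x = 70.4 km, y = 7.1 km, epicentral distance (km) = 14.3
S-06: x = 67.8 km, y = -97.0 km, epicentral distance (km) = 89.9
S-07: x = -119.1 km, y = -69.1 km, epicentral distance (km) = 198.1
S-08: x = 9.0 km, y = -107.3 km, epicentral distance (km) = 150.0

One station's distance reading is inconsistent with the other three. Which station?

Solve using three stations at a time. Using S-05, S-06, S-07 (subtract circle equations pairwise → linear system) gives (x, y) ≈ (69.1, -7.1).
Distances from that point to each station vs reported:
  S-05: calculated 14.3 vs reported 14.3 → residual 0.0 km
  S-06: calculated 89.9 vs reported 89.9 → residual 0.0 km
  S-07: calculated 198.1 vs reported 198.1 → residual 0.0 km
  S-08: calculated 116.8 vs reported 150.0 → residual 33.2 km
S-05, S-06, S-07 are mutually consistent (residuals ≈ 0); S-08 is off by 33.2 km.

S-08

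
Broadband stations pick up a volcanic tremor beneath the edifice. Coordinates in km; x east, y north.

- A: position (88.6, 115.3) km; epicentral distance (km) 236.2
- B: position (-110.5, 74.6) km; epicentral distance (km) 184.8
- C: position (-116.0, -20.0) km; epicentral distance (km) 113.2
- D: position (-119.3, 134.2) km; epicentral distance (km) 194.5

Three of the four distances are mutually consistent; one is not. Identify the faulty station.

D

Solve using three stations at a time. Using A, B, C (subtract circle equations pairwise → linear system) gives (x, y) ≈ (-27.4, -90.5).
Distances from that point to each station vs reported:
  A: calculated 236.2 vs reported 236.2 → residual 0.0 km
  B: calculated 184.8 vs reported 184.8 → residual 0.0 km
  C: calculated 113.2 vs reported 113.2 → residual 0.0 km
  D: calculated 242.7 vs reported 194.5 → residual 48.2 km
A, B, C are mutually consistent (residuals ≈ 0); D is off by 48.2 km.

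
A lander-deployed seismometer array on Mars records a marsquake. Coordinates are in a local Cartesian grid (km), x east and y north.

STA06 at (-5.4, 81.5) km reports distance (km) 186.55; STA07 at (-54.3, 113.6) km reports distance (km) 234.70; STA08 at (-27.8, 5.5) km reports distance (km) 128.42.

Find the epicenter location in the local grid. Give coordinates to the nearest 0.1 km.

x ≈ 50.1 km, y ≈ -96.6 km

Circle about each station: (x + 5.4)² + (y − 81.5)² = 186.55²; (x + 54.3)² + (y − 113.6)² = 234.70²; (x + 27.8)² + (y − 5.5)² = 128.42².
Subtracting the STA06 equation from the STA07 and STA08 equations removes the quadratic terms:
-97.8 x + 64.2 y = -11101.15
-44.8 x − 152.0 y = 12440.89
Solving the 2×2 system: x ≈ 50.1, y ≈ -96.6 km.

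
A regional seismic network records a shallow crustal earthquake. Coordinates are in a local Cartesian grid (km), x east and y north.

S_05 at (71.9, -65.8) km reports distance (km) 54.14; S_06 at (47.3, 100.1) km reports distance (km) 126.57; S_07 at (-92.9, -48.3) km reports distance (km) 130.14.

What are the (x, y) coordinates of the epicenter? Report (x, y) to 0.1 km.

35.3 km east, -25.9 km north

Circle about each station: (x − 71.9)² + (y + 65.8)² = 54.14²; (x − 47.3)² + (y − 100.1)² = 126.57²; (x + 92.9)² + (y + 48.3)² = 130.14².
Subtracting the S_05 equation from the S_06 and S_07 equations removes the quadratic terms:
-49.2 x + 331.8 y = -10330.78
-329.6 x + 35.0 y = -12541.23
Solving the 2×2 system: x ≈ 35.3, y ≈ -25.9 km.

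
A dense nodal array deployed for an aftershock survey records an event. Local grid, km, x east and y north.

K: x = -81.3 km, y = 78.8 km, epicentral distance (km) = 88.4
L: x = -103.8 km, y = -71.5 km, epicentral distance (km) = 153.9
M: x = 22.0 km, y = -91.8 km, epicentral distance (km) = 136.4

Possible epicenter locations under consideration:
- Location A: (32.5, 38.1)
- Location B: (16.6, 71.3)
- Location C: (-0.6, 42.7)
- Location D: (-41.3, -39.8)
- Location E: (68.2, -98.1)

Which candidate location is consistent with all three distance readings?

For each candidate, compare |candidate − station| to the reported distance:
Location A: residuals K 32.5, L 21.0, M 6.1 → max 32.5 km
Location B: residuals K 9.8, L 32.9, M 26.8 → max 32.9 km
Location C: residuals K 0.0, L 0.0, M 0.0 → max 0.0 km
Location D: residuals K 36.8, L 83.8, M 54.5 → max 83.8 km
Location E: residuals K 143.2, L 20.1, M 89.8 → max 143.2 km
Only Location C has all residuals ≈ 0.

Location C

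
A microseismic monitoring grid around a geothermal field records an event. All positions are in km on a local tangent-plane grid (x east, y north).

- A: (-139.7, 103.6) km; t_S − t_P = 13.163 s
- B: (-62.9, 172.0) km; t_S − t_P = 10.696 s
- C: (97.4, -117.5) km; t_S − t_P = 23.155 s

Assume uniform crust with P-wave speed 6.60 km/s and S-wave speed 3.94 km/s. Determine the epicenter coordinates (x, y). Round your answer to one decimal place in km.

(-13.2, 80.0)

Distance from S−P lag: d = Δt · v_P v_S / (v_P − v_S) = Δt · (6.60·3.94)/(6.60−3.94) ≈ 9.7759·Δt.
So d_A = 128.68, d_B = 104.56, d_C = 226.36 km.
Circle about each station: (x + 139.7)² + (y − 103.6)² = 128.68²; (x + 62.9)² + (y − 172.0)² = 104.56²; (x − 97.4)² + (y + 117.5)² = 226.36².
Subtracting the A equation from the B and C equations removes the quadratic terms:
153.6 x + 136.8 y = 8917.11
474.2 x − 442.2 y = -41636.35
Solving the 2×2 system: x ≈ -13.2, y ≈ 80.0 km.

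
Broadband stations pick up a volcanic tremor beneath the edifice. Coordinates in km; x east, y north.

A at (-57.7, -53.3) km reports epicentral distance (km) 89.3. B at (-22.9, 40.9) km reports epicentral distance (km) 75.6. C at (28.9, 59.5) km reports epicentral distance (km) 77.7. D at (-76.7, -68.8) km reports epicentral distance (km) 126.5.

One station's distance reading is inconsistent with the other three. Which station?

Solve using three stations at a time. Using A, B, C (subtract circle equations pairwise → linear system) gives (x, y) ≈ (24.4, -18.1).
Distances from that point to each station vs reported:
  A: calculated 89.3 vs reported 89.3 → residual 0.0 km
  B: calculated 75.7 vs reported 75.6 → residual 0.1 km
  C: calculated 77.7 vs reported 77.7 → residual 0.0 km
  D: calculated 113.1 vs reported 126.5 → residual 13.4 km
A, B, C are mutually consistent (residuals ≈ 0); D is off by 13.4 km.

D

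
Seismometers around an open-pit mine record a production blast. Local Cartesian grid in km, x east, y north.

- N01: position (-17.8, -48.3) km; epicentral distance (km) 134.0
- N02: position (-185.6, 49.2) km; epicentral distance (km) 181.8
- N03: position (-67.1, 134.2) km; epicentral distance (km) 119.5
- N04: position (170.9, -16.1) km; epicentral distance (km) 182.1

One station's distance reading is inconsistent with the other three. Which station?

Solve using three stations at a time. Using N02, N03, N04 (subtract circle equations pairwise → linear system) gives (x, y) ≈ (-4.6, 32.4).
Distances from that point to each station vs reported:
  N01: calculated 81.8 vs reported 134.0 → residual 52.2 km
  N02: calculated 181.8 vs reported 181.8 → residual 0.0 km
  N03: calculated 119.5 vs reported 119.5 → residual 0.0 km
  N04: calculated 182.1 vs reported 182.1 → residual 0.0 km
N02, N03, N04 are mutually consistent (residuals ≈ 0); N01 is off by 52.2 km.

N01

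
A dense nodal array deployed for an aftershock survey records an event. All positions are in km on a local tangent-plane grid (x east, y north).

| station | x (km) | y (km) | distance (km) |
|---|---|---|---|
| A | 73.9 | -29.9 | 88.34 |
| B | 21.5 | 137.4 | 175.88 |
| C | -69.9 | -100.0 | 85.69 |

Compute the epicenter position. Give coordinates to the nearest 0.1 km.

(-14.3, -34.8)

Circle about each station: (x − 73.9)² + (y + 29.9)² = 88.34²; (x − 21.5)² + (y − 137.4)² = 175.88²; (x + 69.9)² + (y + 100.0)² = 85.69².
Subtracting the A equation from the B and C equations removes the quadratic terms:
-104.8 x + 334.6 y = -10144.03
-287.6 x − 140.2 y = 8991.97
Solving the 2×2 system: x ≈ -14.3, y ≈ -34.8 km.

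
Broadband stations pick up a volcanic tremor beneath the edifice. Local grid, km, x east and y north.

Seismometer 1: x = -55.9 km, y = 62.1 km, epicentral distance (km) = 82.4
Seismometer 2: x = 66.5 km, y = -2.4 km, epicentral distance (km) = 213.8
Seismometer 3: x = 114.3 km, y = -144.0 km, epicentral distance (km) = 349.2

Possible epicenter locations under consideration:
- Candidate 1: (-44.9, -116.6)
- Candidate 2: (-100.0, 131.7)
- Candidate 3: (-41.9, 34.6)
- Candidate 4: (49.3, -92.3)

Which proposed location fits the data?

For each candidate, compare |candidate − station| to the reported distance:
Candidate 1: residuals Seismometer 1 96.6, Seismometer 2 54.3, Seismometer 3 187.7 → max 187.7 km
Candidate 2: residuals Seismometer 1 0.0, Seismometer 2 0.0, Seismometer 3 0.0 → max 0.0 km
Candidate 3: residuals Seismometer 1 51.5, Seismometer 2 99.3, Seismometer 3 111.9 → max 111.9 km
Candidate 4: residuals Seismometer 1 104.4, Seismometer 2 122.3, Seismometer 3 266.1 → max 266.1 km
Only Candidate 2 has all residuals ≈ 0.

Candidate 2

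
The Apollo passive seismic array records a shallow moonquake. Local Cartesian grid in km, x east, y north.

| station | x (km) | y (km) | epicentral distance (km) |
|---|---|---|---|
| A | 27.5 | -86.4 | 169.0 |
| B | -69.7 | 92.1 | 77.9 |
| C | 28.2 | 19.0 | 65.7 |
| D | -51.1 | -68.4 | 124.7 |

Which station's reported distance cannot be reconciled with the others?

Solve using three stations at a time. Using A, B, C (subtract circle equations pairwise → linear system) gives (x, y) ≈ (7.5, 81.4).
Distances from that point to each station vs reported:
  A: calculated 169.0 vs reported 169.0 → residual 0.0 km
  B: calculated 78.0 vs reported 77.9 → residual 0.1 km
  C: calculated 65.8 vs reported 65.7 → residual 0.1 km
  D: calculated 160.9 vs reported 124.7 → residual 36.2 km
A, B, C are mutually consistent (residuals ≈ 0); D is off by 36.2 km.

D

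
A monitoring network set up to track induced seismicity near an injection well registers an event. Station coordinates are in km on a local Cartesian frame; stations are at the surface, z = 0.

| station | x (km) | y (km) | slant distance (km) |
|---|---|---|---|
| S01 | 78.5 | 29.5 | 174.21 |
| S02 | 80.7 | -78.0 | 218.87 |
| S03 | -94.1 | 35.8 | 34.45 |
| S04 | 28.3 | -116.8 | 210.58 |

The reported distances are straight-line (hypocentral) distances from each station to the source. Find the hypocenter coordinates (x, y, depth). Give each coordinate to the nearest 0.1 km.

Each station gives a sphere (x−x_i)² + (y−y_i)² + z² = d_i² (stations at z=0).
Subtracting the S01 sphere from S02 and S03: z² cancels, leaving linear equations in x and y:
4.4 x − 215.0 y = -11990.96
-345.2 x + 12.6 y = 32266.27
Solving: x ≈ -91.504, y ≈ 53.899 km (keep extra digits for the depth step; rounded: -91.5, 53.9).
Then from the S01 sphere: z² = 174.21² − (x − 78.5)² − (y − 29.5)² with x = -91.504, y = 53.899, so z ≈ 29.197 ≈ 29.2 km.

(-91.5, 53.9, 29.2)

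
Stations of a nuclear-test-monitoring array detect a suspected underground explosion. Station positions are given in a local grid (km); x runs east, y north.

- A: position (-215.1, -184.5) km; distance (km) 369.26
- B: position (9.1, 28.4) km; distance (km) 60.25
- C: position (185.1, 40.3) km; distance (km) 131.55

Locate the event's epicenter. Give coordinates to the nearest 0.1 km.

Circle about each station: (x + 215.1)² + (y + 184.5)² = 369.26²; (x − 9.1)² + (y − 28.4)² = 60.25²; (x − 185.1)² + (y − 40.3)² = 131.55².
Subtracting the A equation from the B and C equations removes the quadratic terms:
448.4 x + 425.8 y = 53304.00
800.4 x + 449.6 y = 74625.39
Solving the 2×2 system: x ≈ 56.1, y ≈ 66.1 km.
Check against A (with the unrounded x, y): √((x + 215.1)²+(y + 184.5)²) = 369.26 ≈ 369.26 km. ✓

x ≈ 56.1 km, y ≈ 66.1 km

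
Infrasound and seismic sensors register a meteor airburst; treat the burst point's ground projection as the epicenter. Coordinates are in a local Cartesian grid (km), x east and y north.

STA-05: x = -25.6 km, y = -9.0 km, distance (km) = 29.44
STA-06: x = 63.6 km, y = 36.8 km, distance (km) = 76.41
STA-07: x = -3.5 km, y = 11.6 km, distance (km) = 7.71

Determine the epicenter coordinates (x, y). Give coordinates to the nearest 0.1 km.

x ≈ -9.9 km, y ≈ 15.9 km

Circle about each station: (x + 25.6)² + (y + 9.0)² = 29.44²; (x − 63.6)² + (y − 36.8)² = 76.41²; (x + 3.5)² + (y − 11.6)² = 7.71².
Subtracting the STA-05 equation from the STA-06 and STA-07 equations removes the quadratic terms:
178.4 x + 91.6 y = -308.93
44.2 x + 41.2 y = 217.72
Solving the 2×2 system: x ≈ -9.9, y ≈ 15.9 km.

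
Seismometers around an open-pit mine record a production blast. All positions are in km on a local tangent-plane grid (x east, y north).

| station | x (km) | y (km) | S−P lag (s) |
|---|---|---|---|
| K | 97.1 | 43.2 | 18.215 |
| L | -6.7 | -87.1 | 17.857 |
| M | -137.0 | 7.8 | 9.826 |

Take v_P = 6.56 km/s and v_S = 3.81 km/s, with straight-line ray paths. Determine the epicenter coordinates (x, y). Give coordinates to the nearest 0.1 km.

x ≈ -67.2 km, y ≈ 63.5 km

Distance from S−P lag: d = Δt · v_P v_S / (v_P − v_S) = Δt · (6.56·3.81)/(6.56−3.81) ≈ 9.0886·Δt.
So d_K = 165.55, d_L = 162.29, d_M = 89.30 km.
Circle about each station: (x − 97.1)² + (y − 43.2)² = 165.55²; (x + 6.7)² + (y + 87.1)² = 162.29²; (x + 137.0)² + (y − 7.8)² = 89.30².
Subtracting the K equation from the L and M equations removes the quadratic terms:
-207.6 x − 260.6 y = -2594.59
-468.2 x − 70.8 y = 26967.50
Solving the 2×2 system: x ≈ -67.2, y ≈ 63.5 km.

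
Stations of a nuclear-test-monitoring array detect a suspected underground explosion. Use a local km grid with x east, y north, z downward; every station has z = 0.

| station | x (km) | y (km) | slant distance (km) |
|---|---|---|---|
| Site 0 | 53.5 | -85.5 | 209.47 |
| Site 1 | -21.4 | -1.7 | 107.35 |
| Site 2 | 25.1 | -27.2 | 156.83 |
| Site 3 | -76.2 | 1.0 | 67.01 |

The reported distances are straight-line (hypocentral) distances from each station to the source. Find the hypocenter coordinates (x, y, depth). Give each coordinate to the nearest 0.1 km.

Each station gives a sphere (x−x_i)² + (y−y_i)² + z² = d_i² (stations at z=0).
Subtracting the Site 0 sphere from Site 1 and Site 2: z² cancels, leaving linear equations in x and y:
-149.8 x + 167.6 y = 22642.01
-56.8 x + 116.6 y = 10479.38
Solving: x ≈ -111.201, y ≈ 35.705 km (keep extra digits for the depth step; rounded: -111.2, 35.7).
Then from the Site 0 sphere: z² = 209.47² − (x − 53.5)² − (y + 85.5)² with x = -111.201, y = 35.705, so z ≈ 45.394 ≈ 45.4 km.
Check against Site 3 (with the unrounded solution): distance 67.01 ≈ 67.01 km. ✓

x ≈ -111.2 km, y ≈ 35.7 km, depth ≈ 45.4 km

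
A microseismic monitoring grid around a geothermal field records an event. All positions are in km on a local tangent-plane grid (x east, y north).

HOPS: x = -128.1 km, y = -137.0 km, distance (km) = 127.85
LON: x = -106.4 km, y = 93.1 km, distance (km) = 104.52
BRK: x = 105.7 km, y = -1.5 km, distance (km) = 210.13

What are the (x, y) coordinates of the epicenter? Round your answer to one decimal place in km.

Circle about each station: (x + 128.1)² + (y + 137.0)² = 127.85²; (x + 106.4)² + (y − 93.1)² = 104.52²; (x − 105.7)² + (y + 1.5)² = 210.13².
Subtracting the HOPS equation from the LON and BRK equations removes the quadratic terms:
43.4 x + 460.2 y = -9768.85
467.6 x + 271.0 y = -51812.86
Solving the 2×2 system: x ≈ -104.2, y ≈ -11.4 km.

(-104.2, -11.4)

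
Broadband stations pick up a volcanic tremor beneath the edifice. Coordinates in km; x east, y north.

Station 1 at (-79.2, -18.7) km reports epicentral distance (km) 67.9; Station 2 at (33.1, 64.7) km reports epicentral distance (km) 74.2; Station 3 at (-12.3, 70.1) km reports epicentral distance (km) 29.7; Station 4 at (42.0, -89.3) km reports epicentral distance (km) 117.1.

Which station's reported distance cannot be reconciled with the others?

Station 3

Solve using three stations at a time. Using Station 1, Station 2, Station 4 (subtract circle equations pairwise → linear system) gives (x, y) ≈ (-18.2, 11.1).
Distances from that point to each station vs reported:
  Station 1: calculated 67.9 vs reported 67.9 → residual 0.0 km
  Station 2: calculated 74.2 vs reported 74.2 → residual 0.0 km
  Station 3: calculated 59.3 vs reported 29.7 → residual 29.6 km
  Station 4: calculated 117.1 vs reported 117.1 → residual 0.0 km
Station 1, Station 2, Station 4 are mutually consistent (residuals ≈ 0); Station 3 is off by 29.6 km.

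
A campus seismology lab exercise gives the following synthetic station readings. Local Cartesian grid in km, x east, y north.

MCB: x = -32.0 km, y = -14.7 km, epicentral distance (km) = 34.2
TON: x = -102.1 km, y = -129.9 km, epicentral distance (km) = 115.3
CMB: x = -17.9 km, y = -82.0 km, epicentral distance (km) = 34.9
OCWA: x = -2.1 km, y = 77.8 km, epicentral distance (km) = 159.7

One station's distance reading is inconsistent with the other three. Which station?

Solve using three stations at a time. Using MCB, TON, CMB (subtract circle equations pairwise → linear system) gives (x, y) ≈ (-21.7, -47.3).
Distances from that point to each station vs reported:
  MCB: calculated 34.2 vs reported 34.2 → residual 0.0 km
  TON: calculated 115.3 vs reported 115.3 → residual 0.0 km
  CMB: calculated 34.9 vs reported 34.9 → residual 0.0 km
  OCWA: calculated 126.6 vs reported 159.7 → residual 33.1 km
MCB, TON, CMB are mutually consistent (residuals ≈ 0); OCWA is off by 33.1 km.

OCWA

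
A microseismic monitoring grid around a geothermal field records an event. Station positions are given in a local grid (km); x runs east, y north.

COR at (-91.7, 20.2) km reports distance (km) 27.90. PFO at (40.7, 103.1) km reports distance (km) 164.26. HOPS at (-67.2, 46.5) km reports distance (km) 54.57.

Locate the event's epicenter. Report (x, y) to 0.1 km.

Circle about each station: (x + 91.7)² + (y − 20.2)² = 27.90²; (x − 40.7)² + (y − 103.1)² = 164.26²; (x + 67.2)² + (y − 46.5)² = 54.57².
Subtracting pairs of circle equations eliminates x²+y² and gives linear equations (the radical axes):
264.8 x + 165.8 y = -22733.77
49.0 x + 52.6 y = -4338.31
Solving the 2×2 system: x ≈ -82.1, y ≈ -6.0 km.

x ≈ -82.1 km, y ≈ -6.0 km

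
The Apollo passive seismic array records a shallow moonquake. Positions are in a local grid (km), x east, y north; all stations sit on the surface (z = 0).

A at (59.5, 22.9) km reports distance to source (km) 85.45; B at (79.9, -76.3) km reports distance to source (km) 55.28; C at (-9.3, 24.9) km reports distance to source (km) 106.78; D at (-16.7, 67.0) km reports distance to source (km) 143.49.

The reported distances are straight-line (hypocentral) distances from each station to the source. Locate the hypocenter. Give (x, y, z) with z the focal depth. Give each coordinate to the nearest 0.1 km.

(52.7, -51.6, 41.3)

Each station gives a sphere (x−x_i)² + (y−y_i)² + z² = d_i² (stations at z=0).
Subtracting the A sphere from B and C: z² cancels, leaving linear equations in x and y:
40.8 x − 198.4 y = 12386.86
-137.6 x + 4.0 y = -7458.43
Solving: x ≈ 52.704, y ≈ -51.596 km (keep extra digits for the depth step; rounded: 52.7, -51.6).
Then from the A sphere: z² = 85.45² − (x − 59.5)² − (y − 22.9)² with x = 52.704, y = -51.596, so z ≈ 41.302 ≈ 41.3 km.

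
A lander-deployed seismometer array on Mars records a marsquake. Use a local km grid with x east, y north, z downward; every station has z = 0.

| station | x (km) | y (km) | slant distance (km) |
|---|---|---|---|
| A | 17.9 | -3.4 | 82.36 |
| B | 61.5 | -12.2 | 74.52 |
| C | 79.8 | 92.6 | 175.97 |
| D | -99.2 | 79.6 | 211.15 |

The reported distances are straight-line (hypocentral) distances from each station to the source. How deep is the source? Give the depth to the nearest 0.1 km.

Each station gives a sphere (x−x_i)² + (y−y_i)² + z² = d_i² (stations at z=0).
Subtracting the A sphere from B and C: z² cancels, leaving linear equations in x and y:
87.2 x − 17.6 y = 4829.06
123.8 x + 192.0 y = -9571.44
Solving: x ≈ 40.099, y ≈ -75.707 km (keep extra digits for the depth step; rounded: 40.1, -75.7).
Then from the A sphere: z² = 82.36² − (x − 17.9)² − (y + 3.4)² with x = 40.099, y = -75.707, so z ≈ 32.589 ≈ 32.6 km.

depth ≈ 32.6 km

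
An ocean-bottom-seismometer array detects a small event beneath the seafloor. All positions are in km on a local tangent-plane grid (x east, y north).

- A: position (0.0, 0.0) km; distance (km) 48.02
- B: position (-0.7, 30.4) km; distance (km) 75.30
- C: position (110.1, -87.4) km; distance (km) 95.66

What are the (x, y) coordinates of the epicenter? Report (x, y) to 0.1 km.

(27.3, -39.5)

Circle about each station: x² + y² = 48.02²; (x + 0.7)² + (y − 30.4)² = 75.30²; (x − 110.1)² + (y + 87.4)² = 95.66².
Subtracting pairs of circle equations eliminates x²+y² and gives linear equations (the radical axes):
-1.4 x + 60.8 y = -2439.52
220.2 x − 174.8 y = 12915.85
Solving the 2×2 system: x ≈ 27.3, y ≈ -39.5 km.
Check against A (with the unrounded x, y): √(x²+y²) = 48.01 ≈ 48.02 km. ✓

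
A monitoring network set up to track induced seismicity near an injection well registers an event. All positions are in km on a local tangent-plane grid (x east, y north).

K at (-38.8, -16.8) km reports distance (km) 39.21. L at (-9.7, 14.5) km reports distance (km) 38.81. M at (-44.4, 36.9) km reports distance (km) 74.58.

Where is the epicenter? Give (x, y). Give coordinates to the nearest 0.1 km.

Circle about each station: (x + 38.8)² + (y + 16.8)² = 39.21²; (x + 9.7)² + (y − 14.5)² = 38.81²; (x + 44.4)² + (y − 36.9)² = 74.58².
Subtracting pairs of circle equations eliminates x²+y² and gives linear equations (the radical axes):
58.2 x + 62.6 y = -1452.13
-11.2 x + 107.4 y = -2479.46
Solving the 2×2 system: x ≈ -0.1, y ≈ -23.1 km.
Check against K (with the unrounded x, y): √((x + 38.8)²+(y + 16.8)²) = 39.20 ≈ 39.21 km. ✓

(-0.1, -23.1)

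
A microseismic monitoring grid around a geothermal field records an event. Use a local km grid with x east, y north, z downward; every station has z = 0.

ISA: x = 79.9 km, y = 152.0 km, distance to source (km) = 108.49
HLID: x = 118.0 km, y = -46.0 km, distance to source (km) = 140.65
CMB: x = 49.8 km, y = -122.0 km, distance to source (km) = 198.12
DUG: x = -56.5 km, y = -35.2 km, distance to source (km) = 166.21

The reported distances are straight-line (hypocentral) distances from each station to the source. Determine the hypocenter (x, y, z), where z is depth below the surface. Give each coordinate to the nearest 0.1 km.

Each station gives a sphere (x−x_i)² + (y−y_i)² + z² = d_i² (stations at z=0).
Subtracting the ISA sphere from HLID and CMB: z² cancels, leaving linear equations in x and y:
76.2 x − 396.0 y = -21460.35
-60.2 x − 548.0 y = -39605.42
Solving: x ≈ 59.812, y ≈ 65.702 km (keep extra digits for the depth step; rounded: 59.8, 65.7).
Then from the ISA sphere: z² = 108.49² − (x − 79.9)² − (y − 152.0)² with x = 59.812, y = 65.702, so z ≈ 62.604 ≈ 62.6 km.

(59.8, 65.7, 62.6)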